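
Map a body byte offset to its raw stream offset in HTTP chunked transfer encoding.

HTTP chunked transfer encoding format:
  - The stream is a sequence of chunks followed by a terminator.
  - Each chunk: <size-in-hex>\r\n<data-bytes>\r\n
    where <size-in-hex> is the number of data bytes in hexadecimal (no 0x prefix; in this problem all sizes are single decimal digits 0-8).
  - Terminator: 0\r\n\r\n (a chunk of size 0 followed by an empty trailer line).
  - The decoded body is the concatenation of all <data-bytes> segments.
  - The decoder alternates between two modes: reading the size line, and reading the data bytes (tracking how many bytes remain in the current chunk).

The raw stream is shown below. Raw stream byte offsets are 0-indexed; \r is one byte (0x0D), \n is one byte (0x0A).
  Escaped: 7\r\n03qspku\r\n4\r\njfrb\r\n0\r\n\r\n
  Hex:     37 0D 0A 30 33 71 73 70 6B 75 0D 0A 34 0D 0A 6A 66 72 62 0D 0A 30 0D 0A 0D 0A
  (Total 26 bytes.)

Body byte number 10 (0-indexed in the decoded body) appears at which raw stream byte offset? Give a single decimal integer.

Answer: 18

Derivation:
Chunk 1: stream[0..1]='7' size=0x7=7, data at stream[3..10]='03qspku' -> body[0..7], body so far='03qspku'
Chunk 2: stream[12..13]='4' size=0x4=4, data at stream[15..19]='jfrb' -> body[7..11], body so far='03qspkujfrb'
Chunk 3: stream[21..22]='0' size=0 (terminator). Final body='03qspkujfrb' (11 bytes)
Body byte 10 at stream offset 18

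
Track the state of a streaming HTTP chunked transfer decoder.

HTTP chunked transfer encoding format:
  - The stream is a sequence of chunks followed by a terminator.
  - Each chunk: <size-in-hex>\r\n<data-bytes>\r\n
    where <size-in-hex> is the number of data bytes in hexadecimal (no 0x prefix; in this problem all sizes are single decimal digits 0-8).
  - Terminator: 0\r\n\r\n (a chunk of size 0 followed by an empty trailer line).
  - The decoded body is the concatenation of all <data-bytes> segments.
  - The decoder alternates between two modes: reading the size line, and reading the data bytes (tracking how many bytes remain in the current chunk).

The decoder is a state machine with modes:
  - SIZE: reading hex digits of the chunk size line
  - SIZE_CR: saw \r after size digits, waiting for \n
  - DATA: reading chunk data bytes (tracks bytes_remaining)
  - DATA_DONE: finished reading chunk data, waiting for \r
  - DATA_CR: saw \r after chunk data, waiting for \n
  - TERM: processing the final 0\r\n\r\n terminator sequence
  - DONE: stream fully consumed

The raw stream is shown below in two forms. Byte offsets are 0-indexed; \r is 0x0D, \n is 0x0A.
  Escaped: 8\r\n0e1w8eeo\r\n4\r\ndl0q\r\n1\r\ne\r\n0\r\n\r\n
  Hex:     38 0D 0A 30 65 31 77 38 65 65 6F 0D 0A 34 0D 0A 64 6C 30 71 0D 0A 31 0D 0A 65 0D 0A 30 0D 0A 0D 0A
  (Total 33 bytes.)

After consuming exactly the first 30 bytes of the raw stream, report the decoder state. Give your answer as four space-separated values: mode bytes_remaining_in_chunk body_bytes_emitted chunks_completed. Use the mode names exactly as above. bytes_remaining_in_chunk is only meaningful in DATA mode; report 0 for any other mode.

Answer: SIZE_CR 0 13 3

Derivation:
Byte 0 = '8': mode=SIZE remaining=0 emitted=0 chunks_done=0
Byte 1 = 0x0D: mode=SIZE_CR remaining=0 emitted=0 chunks_done=0
Byte 2 = 0x0A: mode=DATA remaining=8 emitted=0 chunks_done=0
Byte 3 = '0': mode=DATA remaining=7 emitted=1 chunks_done=0
Byte 4 = 'e': mode=DATA remaining=6 emitted=2 chunks_done=0
Byte 5 = '1': mode=DATA remaining=5 emitted=3 chunks_done=0
Byte 6 = 'w': mode=DATA remaining=4 emitted=4 chunks_done=0
Byte 7 = '8': mode=DATA remaining=3 emitted=5 chunks_done=0
Byte 8 = 'e': mode=DATA remaining=2 emitted=6 chunks_done=0
Byte 9 = 'e': mode=DATA remaining=1 emitted=7 chunks_done=0
Byte 10 = 'o': mode=DATA_DONE remaining=0 emitted=8 chunks_done=0
Byte 11 = 0x0D: mode=DATA_CR remaining=0 emitted=8 chunks_done=0
Byte 12 = 0x0A: mode=SIZE remaining=0 emitted=8 chunks_done=1
Byte 13 = '4': mode=SIZE remaining=0 emitted=8 chunks_done=1
Byte 14 = 0x0D: mode=SIZE_CR remaining=0 emitted=8 chunks_done=1
Byte 15 = 0x0A: mode=DATA remaining=4 emitted=8 chunks_done=1
Byte 16 = 'd': mode=DATA remaining=3 emitted=9 chunks_done=1
Byte 17 = 'l': mode=DATA remaining=2 emitted=10 chunks_done=1
Byte 18 = '0': mode=DATA remaining=1 emitted=11 chunks_done=1
Byte 19 = 'q': mode=DATA_DONE remaining=0 emitted=12 chunks_done=1
Byte 20 = 0x0D: mode=DATA_CR remaining=0 emitted=12 chunks_done=1
Byte 21 = 0x0A: mode=SIZE remaining=0 emitted=12 chunks_done=2
Byte 22 = '1': mode=SIZE remaining=0 emitted=12 chunks_done=2
Byte 23 = 0x0D: mode=SIZE_CR remaining=0 emitted=12 chunks_done=2
Byte 24 = 0x0A: mode=DATA remaining=1 emitted=12 chunks_done=2
Byte 25 = 'e': mode=DATA_DONE remaining=0 emitted=13 chunks_done=2
Byte 26 = 0x0D: mode=DATA_CR remaining=0 emitted=13 chunks_done=2
Byte 27 = 0x0A: mode=SIZE remaining=0 emitted=13 chunks_done=3
Byte 28 = '0': mode=SIZE remaining=0 emitted=13 chunks_done=3
Byte 29 = 0x0D: mode=SIZE_CR remaining=0 emitted=13 chunks_done=3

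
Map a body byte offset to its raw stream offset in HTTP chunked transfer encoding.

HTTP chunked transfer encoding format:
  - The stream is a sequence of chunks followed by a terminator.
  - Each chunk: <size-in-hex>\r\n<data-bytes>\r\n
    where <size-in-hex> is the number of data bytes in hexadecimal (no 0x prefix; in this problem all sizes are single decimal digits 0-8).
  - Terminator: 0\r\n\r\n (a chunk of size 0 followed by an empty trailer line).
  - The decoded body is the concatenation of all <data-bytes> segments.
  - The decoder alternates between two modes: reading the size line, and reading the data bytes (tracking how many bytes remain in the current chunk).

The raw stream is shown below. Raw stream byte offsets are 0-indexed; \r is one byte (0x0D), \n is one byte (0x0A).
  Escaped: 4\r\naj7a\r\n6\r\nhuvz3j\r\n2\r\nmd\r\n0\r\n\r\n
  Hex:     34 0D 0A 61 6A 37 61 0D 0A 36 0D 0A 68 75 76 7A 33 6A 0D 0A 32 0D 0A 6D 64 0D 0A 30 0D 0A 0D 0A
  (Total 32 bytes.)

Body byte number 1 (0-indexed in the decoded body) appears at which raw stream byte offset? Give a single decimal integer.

Answer: 4

Derivation:
Chunk 1: stream[0..1]='4' size=0x4=4, data at stream[3..7]='aj7a' -> body[0..4], body so far='aj7a'
Chunk 2: stream[9..10]='6' size=0x6=6, data at stream[12..18]='huvz3j' -> body[4..10], body so far='aj7ahuvz3j'
Chunk 3: stream[20..21]='2' size=0x2=2, data at stream[23..25]='md' -> body[10..12], body so far='aj7ahuvz3jmd'
Chunk 4: stream[27..28]='0' size=0 (terminator). Final body='aj7ahuvz3jmd' (12 bytes)
Body byte 1 at stream offset 4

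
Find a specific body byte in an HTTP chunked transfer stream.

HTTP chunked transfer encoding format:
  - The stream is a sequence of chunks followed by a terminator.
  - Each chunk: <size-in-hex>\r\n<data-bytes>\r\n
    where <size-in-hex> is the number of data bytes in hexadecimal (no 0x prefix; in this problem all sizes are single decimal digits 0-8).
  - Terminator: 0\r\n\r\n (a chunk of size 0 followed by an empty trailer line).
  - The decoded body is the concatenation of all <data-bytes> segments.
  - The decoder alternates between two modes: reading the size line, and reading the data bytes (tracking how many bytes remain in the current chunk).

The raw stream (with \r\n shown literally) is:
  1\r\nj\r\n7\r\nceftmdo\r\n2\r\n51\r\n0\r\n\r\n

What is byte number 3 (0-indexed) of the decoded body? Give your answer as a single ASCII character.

Chunk 1: stream[0..1]='1' size=0x1=1, data at stream[3..4]='j' -> body[0..1], body so far='j'
Chunk 2: stream[6..7]='7' size=0x7=7, data at stream[9..16]='ceftmdo' -> body[1..8], body so far='jceftmdo'
Chunk 3: stream[18..19]='2' size=0x2=2, data at stream[21..23]='51' -> body[8..10], body so far='jceftmdo51'
Chunk 4: stream[25..26]='0' size=0 (terminator). Final body='jceftmdo51' (10 bytes)
Body byte 3 = 'f'

Answer: f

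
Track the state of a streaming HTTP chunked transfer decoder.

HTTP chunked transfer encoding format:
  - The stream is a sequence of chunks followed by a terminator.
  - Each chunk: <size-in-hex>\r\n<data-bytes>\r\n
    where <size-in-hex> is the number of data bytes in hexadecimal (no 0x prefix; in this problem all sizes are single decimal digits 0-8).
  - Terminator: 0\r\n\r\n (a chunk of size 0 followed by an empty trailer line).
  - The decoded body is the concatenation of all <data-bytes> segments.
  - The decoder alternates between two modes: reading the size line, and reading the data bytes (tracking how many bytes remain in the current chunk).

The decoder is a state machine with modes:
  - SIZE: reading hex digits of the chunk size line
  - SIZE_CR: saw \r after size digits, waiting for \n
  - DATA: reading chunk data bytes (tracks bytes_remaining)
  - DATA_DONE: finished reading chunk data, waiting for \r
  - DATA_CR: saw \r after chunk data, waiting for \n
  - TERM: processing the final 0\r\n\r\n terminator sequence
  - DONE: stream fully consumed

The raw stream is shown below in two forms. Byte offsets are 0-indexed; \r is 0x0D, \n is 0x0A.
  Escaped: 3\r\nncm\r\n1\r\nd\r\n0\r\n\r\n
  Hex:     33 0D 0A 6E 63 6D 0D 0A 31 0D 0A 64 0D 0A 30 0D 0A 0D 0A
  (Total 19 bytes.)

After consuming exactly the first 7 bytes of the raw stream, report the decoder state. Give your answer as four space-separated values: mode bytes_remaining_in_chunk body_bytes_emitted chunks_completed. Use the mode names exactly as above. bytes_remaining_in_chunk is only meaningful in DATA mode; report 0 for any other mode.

Answer: DATA_CR 0 3 0

Derivation:
Byte 0 = '3': mode=SIZE remaining=0 emitted=0 chunks_done=0
Byte 1 = 0x0D: mode=SIZE_CR remaining=0 emitted=0 chunks_done=0
Byte 2 = 0x0A: mode=DATA remaining=3 emitted=0 chunks_done=0
Byte 3 = 'n': mode=DATA remaining=2 emitted=1 chunks_done=0
Byte 4 = 'c': mode=DATA remaining=1 emitted=2 chunks_done=0
Byte 5 = 'm': mode=DATA_DONE remaining=0 emitted=3 chunks_done=0
Byte 6 = 0x0D: mode=DATA_CR remaining=0 emitted=3 chunks_done=0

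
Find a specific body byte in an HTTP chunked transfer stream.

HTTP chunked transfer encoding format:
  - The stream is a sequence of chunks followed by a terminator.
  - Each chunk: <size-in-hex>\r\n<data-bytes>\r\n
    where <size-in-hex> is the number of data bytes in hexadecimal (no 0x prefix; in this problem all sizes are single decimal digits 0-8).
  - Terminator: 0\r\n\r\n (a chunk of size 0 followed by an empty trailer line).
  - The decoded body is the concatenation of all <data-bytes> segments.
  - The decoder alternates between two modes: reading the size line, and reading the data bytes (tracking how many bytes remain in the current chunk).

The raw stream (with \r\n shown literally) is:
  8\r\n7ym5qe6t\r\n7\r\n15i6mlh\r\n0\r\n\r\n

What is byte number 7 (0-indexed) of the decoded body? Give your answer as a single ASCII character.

Chunk 1: stream[0..1]='8' size=0x8=8, data at stream[3..11]='7ym5qe6t' -> body[0..8], body so far='7ym5qe6t'
Chunk 2: stream[13..14]='7' size=0x7=7, data at stream[16..23]='15i6mlh' -> body[8..15], body so far='7ym5qe6t15i6mlh'
Chunk 3: stream[25..26]='0' size=0 (terminator). Final body='7ym5qe6t15i6mlh' (15 bytes)
Body byte 7 = 't'

Answer: t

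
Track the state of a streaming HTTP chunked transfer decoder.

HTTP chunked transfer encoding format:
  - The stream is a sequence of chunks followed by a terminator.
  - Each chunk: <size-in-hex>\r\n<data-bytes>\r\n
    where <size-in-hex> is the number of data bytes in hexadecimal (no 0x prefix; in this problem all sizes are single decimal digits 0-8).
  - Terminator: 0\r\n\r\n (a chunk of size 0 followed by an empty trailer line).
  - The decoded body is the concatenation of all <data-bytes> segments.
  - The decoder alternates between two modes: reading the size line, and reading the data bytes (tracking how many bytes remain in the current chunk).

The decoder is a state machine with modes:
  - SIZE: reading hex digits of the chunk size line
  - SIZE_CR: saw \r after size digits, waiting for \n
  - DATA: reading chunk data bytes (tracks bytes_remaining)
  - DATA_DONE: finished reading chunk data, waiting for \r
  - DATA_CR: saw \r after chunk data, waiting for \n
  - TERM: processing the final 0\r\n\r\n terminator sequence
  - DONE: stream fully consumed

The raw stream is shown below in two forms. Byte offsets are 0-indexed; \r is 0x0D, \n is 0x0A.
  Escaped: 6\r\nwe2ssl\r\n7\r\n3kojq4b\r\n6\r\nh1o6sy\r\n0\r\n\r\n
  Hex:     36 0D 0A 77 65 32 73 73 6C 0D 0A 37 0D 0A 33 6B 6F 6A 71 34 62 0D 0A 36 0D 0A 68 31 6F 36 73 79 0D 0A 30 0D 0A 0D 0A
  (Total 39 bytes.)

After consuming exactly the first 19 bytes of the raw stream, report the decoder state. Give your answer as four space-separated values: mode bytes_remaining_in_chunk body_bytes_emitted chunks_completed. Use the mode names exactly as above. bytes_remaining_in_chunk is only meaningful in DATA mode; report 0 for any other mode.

Byte 0 = '6': mode=SIZE remaining=0 emitted=0 chunks_done=0
Byte 1 = 0x0D: mode=SIZE_CR remaining=0 emitted=0 chunks_done=0
Byte 2 = 0x0A: mode=DATA remaining=6 emitted=0 chunks_done=0
Byte 3 = 'w': mode=DATA remaining=5 emitted=1 chunks_done=0
Byte 4 = 'e': mode=DATA remaining=4 emitted=2 chunks_done=0
Byte 5 = '2': mode=DATA remaining=3 emitted=3 chunks_done=0
Byte 6 = 's': mode=DATA remaining=2 emitted=4 chunks_done=0
Byte 7 = 's': mode=DATA remaining=1 emitted=5 chunks_done=0
Byte 8 = 'l': mode=DATA_DONE remaining=0 emitted=6 chunks_done=0
Byte 9 = 0x0D: mode=DATA_CR remaining=0 emitted=6 chunks_done=0
Byte 10 = 0x0A: mode=SIZE remaining=0 emitted=6 chunks_done=1
Byte 11 = '7': mode=SIZE remaining=0 emitted=6 chunks_done=1
Byte 12 = 0x0D: mode=SIZE_CR remaining=0 emitted=6 chunks_done=1
Byte 13 = 0x0A: mode=DATA remaining=7 emitted=6 chunks_done=1
Byte 14 = '3': mode=DATA remaining=6 emitted=7 chunks_done=1
Byte 15 = 'k': mode=DATA remaining=5 emitted=8 chunks_done=1
Byte 16 = 'o': mode=DATA remaining=4 emitted=9 chunks_done=1
Byte 17 = 'j': mode=DATA remaining=3 emitted=10 chunks_done=1
Byte 18 = 'q': mode=DATA remaining=2 emitted=11 chunks_done=1

Answer: DATA 2 11 1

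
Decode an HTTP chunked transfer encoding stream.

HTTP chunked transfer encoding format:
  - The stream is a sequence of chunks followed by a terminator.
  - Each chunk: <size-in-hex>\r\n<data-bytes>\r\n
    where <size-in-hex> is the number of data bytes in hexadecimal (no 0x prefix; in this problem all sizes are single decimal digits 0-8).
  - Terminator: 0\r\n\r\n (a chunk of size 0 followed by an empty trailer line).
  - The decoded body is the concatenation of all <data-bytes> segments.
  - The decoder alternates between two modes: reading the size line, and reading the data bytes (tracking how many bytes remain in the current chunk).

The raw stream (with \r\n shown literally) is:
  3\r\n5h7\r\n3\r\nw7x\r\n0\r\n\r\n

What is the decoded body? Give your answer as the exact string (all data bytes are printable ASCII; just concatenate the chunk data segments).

Chunk 1: stream[0..1]='3' size=0x3=3, data at stream[3..6]='5h7' -> body[0..3], body so far='5h7'
Chunk 2: stream[8..9]='3' size=0x3=3, data at stream[11..14]='w7x' -> body[3..6], body so far='5h7w7x'
Chunk 3: stream[16..17]='0' size=0 (terminator). Final body='5h7w7x' (6 bytes)

Answer: 5h7w7x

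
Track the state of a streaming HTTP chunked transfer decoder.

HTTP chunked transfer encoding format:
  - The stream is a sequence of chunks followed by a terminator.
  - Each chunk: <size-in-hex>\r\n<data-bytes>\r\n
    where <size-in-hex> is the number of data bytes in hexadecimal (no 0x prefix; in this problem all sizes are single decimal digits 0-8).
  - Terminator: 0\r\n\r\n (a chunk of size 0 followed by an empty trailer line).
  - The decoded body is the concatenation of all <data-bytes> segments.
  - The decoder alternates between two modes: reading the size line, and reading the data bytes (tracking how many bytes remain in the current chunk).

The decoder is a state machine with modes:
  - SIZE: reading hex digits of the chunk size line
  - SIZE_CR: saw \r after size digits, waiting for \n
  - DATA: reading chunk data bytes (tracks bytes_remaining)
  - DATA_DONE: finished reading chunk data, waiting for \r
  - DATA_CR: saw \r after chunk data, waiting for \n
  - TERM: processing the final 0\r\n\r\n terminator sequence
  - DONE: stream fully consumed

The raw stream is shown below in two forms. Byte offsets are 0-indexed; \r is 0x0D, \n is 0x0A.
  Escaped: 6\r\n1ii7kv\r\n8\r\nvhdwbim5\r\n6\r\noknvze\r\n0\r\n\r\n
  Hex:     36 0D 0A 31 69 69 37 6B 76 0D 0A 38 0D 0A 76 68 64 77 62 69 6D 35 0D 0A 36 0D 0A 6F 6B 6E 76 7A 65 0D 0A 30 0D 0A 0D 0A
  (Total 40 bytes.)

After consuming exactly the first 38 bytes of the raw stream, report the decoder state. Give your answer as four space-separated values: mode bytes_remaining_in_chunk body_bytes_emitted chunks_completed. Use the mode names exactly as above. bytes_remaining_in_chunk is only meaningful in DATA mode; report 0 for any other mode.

Answer: TERM 0 20 3

Derivation:
Byte 0 = '6': mode=SIZE remaining=0 emitted=0 chunks_done=0
Byte 1 = 0x0D: mode=SIZE_CR remaining=0 emitted=0 chunks_done=0
Byte 2 = 0x0A: mode=DATA remaining=6 emitted=0 chunks_done=0
Byte 3 = '1': mode=DATA remaining=5 emitted=1 chunks_done=0
Byte 4 = 'i': mode=DATA remaining=4 emitted=2 chunks_done=0
Byte 5 = 'i': mode=DATA remaining=3 emitted=3 chunks_done=0
Byte 6 = '7': mode=DATA remaining=2 emitted=4 chunks_done=0
Byte 7 = 'k': mode=DATA remaining=1 emitted=5 chunks_done=0
Byte 8 = 'v': mode=DATA_DONE remaining=0 emitted=6 chunks_done=0
Byte 9 = 0x0D: mode=DATA_CR remaining=0 emitted=6 chunks_done=0
Byte 10 = 0x0A: mode=SIZE remaining=0 emitted=6 chunks_done=1
Byte 11 = '8': mode=SIZE remaining=0 emitted=6 chunks_done=1
Byte 12 = 0x0D: mode=SIZE_CR remaining=0 emitted=6 chunks_done=1
Byte 13 = 0x0A: mode=DATA remaining=8 emitted=6 chunks_done=1
Byte 14 = 'v': mode=DATA remaining=7 emitted=7 chunks_done=1
Byte 15 = 'h': mode=DATA remaining=6 emitted=8 chunks_done=1
Byte 16 = 'd': mode=DATA remaining=5 emitted=9 chunks_done=1
Byte 17 = 'w': mode=DATA remaining=4 emitted=10 chunks_done=1
Byte 18 = 'b': mode=DATA remaining=3 emitted=11 chunks_done=1
Byte 19 = 'i': mode=DATA remaining=2 emitted=12 chunks_done=1
Byte 20 = 'm': mode=DATA remaining=1 emitted=13 chunks_done=1
Byte 21 = '5': mode=DATA_DONE remaining=0 emitted=14 chunks_done=1
Byte 22 = 0x0D: mode=DATA_CR remaining=0 emitted=14 chunks_done=1
Byte 23 = 0x0A: mode=SIZE remaining=0 emitted=14 chunks_done=2
Byte 24 = '6': mode=SIZE remaining=0 emitted=14 chunks_done=2
Byte 25 = 0x0D: mode=SIZE_CR remaining=0 emitted=14 chunks_done=2
Byte 26 = 0x0A: mode=DATA remaining=6 emitted=14 chunks_done=2
Byte 27 = 'o': mode=DATA remaining=5 emitted=15 chunks_done=2
Byte 28 = 'k': mode=DATA remaining=4 emitted=16 chunks_done=2
Byte 29 = 'n': mode=DATA remaining=3 emitted=17 chunks_done=2
Byte 30 = 'v': mode=DATA remaining=2 emitted=18 chunks_done=2
Byte 31 = 'z': mode=DATA remaining=1 emitted=19 chunks_done=2
Byte 32 = 'e': mode=DATA_DONE remaining=0 emitted=20 chunks_done=2
Byte 33 = 0x0D: mode=DATA_CR remaining=0 emitted=20 chunks_done=2
Byte 34 = 0x0A: mode=SIZE remaining=0 emitted=20 chunks_done=3
Byte 35 = '0': mode=SIZE remaining=0 emitted=20 chunks_done=3
Byte 36 = 0x0D: mode=SIZE_CR remaining=0 emitted=20 chunks_done=3
Byte 37 = 0x0A: mode=TERM remaining=0 emitted=20 chunks_done=3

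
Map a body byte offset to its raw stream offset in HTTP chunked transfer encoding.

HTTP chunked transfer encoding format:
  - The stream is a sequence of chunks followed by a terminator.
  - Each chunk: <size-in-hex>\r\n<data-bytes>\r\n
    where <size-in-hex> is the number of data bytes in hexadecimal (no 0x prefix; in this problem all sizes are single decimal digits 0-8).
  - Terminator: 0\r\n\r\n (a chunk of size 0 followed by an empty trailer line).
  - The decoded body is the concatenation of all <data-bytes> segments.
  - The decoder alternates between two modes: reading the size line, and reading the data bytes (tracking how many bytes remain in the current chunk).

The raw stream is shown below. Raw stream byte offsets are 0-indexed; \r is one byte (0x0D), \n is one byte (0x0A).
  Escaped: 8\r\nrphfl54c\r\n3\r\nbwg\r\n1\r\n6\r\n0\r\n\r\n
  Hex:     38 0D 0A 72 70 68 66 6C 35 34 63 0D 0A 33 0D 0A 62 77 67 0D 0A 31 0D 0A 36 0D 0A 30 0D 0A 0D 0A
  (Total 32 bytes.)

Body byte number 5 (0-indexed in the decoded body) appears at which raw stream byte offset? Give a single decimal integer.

Chunk 1: stream[0..1]='8' size=0x8=8, data at stream[3..11]='rphfl54c' -> body[0..8], body so far='rphfl54c'
Chunk 2: stream[13..14]='3' size=0x3=3, data at stream[16..19]='bwg' -> body[8..11], body so far='rphfl54cbwg'
Chunk 3: stream[21..22]='1' size=0x1=1, data at stream[24..25]='6' -> body[11..12], body so far='rphfl54cbwg6'
Chunk 4: stream[27..28]='0' size=0 (terminator). Final body='rphfl54cbwg6' (12 bytes)
Body byte 5 at stream offset 8

Answer: 8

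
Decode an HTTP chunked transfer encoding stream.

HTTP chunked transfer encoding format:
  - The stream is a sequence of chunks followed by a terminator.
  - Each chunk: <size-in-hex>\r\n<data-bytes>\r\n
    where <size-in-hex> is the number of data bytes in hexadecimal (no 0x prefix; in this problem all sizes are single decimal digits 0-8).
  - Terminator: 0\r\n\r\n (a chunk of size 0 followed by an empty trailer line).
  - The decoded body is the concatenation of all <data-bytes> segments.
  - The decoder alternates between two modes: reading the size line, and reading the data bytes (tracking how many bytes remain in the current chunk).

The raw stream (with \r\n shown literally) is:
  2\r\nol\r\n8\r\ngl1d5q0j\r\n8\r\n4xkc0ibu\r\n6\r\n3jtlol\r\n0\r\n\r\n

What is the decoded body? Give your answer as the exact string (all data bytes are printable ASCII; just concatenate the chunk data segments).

Answer: olgl1d5q0j4xkc0ibu3jtlol

Derivation:
Chunk 1: stream[0..1]='2' size=0x2=2, data at stream[3..5]='ol' -> body[0..2], body so far='ol'
Chunk 2: stream[7..8]='8' size=0x8=8, data at stream[10..18]='gl1d5q0j' -> body[2..10], body so far='olgl1d5q0j'
Chunk 3: stream[20..21]='8' size=0x8=8, data at stream[23..31]='4xkc0ibu' -> body[10..18], body so far='olgl1d5q0j4xkc0ibu'
Chunk 4: stream[33..34]='6' size=0x6=6, data at stream[36..42]='3jtlol' -> body[18..24], body so far='olgl1d5q0j4xkc0ibu3jtlol'
Chunk 5: stream[44..45]='0' size=0 (terminator). Final body='olgl1d5q0j4xkc0ibu3jtlol' (24 bytes)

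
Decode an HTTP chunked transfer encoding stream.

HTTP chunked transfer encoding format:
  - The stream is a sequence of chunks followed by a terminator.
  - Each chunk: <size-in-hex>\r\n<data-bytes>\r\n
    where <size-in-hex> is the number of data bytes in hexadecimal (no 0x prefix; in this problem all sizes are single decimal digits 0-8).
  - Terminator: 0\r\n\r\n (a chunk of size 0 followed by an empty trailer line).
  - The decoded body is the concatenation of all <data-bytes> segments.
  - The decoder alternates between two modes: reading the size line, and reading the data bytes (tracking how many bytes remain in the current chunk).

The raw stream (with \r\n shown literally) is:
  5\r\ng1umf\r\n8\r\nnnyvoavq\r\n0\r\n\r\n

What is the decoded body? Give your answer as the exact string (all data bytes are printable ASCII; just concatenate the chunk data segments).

Chunk 1: stream[0..1]='5' size=0x5=5, data at stream[3..8]='g1umf' -> body[0..5], body so far='g1umf'
Chunk 2: stream[10..11]='8' size=0x8=8, data at stream[13..21]='nnyvoavq' -> body[5..13], body so far='g1umfnnyvoavq'
Chunk 3: stream[23..24]='0' size=0 (terminator). Final body='g1umfnnyvoavq' (13 bytes)

Answer: g1umfnnyvoavq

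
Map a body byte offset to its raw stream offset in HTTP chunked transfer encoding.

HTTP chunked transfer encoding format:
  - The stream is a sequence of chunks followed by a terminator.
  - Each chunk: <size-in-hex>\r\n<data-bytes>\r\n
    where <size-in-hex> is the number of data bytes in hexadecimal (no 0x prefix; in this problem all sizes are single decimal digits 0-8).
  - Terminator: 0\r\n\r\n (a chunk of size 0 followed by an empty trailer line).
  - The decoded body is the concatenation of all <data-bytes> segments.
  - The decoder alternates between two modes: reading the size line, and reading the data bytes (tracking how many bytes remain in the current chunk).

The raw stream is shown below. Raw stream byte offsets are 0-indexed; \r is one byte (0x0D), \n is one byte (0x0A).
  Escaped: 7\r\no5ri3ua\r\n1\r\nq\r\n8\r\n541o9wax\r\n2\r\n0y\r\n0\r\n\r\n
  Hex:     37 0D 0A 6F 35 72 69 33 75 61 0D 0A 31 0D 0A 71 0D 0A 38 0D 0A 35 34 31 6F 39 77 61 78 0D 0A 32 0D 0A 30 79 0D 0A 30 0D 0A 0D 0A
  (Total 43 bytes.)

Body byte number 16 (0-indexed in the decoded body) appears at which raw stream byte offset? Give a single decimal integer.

Chunk 1: stream[0..1]='7' size=0x7=7, data at stream[3..10]='o5ri3ua' -> body[0..7], body so far='o5ri3ua'
Chunk 2: stream[12..13]='1' size=0x1=1, data at stream[15..16]='q' -> body[7..8], body so far='o5ri3uaq'
Chunk 3: stream[18..19]='8' size=0x8=8, data at stream[21..29]='541o9wax' -> body[8..16], body so far='o5ri3uaq541o9wax'
Chunk 4: stream[31..32]='2' size=0x2=2, data at stream[34..36]='0y' -> body[16..18], body so far='o5ri3uaq541o9wax0y'
Chunk 5: stream[38..39]='0' size=0 (terminator). Final body='o5ri3uaq541o9wax0y' (18 bytes)
Body byte 16 at stream offset 34

Answer: 34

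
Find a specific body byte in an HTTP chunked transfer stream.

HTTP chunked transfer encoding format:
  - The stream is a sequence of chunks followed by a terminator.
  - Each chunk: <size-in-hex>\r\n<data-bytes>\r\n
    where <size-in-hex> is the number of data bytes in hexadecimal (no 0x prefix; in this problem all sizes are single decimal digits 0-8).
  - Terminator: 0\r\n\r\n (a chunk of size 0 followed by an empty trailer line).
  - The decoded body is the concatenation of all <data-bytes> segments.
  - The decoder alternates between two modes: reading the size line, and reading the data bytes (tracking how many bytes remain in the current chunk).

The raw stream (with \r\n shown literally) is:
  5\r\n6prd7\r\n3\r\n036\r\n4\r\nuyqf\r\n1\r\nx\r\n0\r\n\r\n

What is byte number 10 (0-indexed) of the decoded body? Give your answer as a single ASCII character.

Answer: q

Derivation:
Chunk 1: stream[0..1]='5' size=0x5=5, data at stream[3..8]='6prd7' -> body[0..5], body so far='6prd7'
Chunk 2: stream[10..11]='3' size=0x3=3, data at stream[13..16]='036' -> body[5..8], body so far='6prd7036'
Chunk 3: stream[18..19]='4' size=0x4=4, data at stream[21..25]='uyqf' -> body[8..12], body so far='6prd7036uyqf'
Chunk 4: stream[27..28]='1' size=0x1=1, data at stream[30..31]='x' -> body[12..13], body so far='6prd7036uyqfx'
Chunk 5: stream[33..34]='0' size=0 (terminator). Final body='6prd7036uyqfx' (13 bytes)
Body byte 10 = 'q'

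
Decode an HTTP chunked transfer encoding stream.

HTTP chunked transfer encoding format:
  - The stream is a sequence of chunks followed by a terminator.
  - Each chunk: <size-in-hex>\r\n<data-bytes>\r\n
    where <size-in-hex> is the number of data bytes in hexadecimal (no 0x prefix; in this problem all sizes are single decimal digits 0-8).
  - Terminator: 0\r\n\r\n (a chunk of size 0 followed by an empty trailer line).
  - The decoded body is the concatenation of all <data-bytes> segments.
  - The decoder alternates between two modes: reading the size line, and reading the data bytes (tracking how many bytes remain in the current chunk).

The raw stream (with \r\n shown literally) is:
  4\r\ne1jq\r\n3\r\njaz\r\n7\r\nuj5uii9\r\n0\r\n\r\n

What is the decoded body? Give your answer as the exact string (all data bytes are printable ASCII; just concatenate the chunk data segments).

Answer: e1jqjazuj5uii9

Derivation:
Chunk 1: stream[0..1]='4' size=0x4=4, data at stream[3..7]='e1jq' -> body[0..4], body so far='e1jq'
Chunk 2: stream[9..10]='3' size=0x3=3, data at stream[12..15]='jaz' -> body[4..7], body so far='e1jqjaz'
Chunk 3: stream[17..18]='7' size=0x7=7, data at stream[20..27]='uj5uii9' -> body[7..14], body so far='e1jqjazuj5uii9'
Chunk 4: stream[29..30]='0' size=0 (terminator). Final body='e1jqjazuj5uii9' (14 bytes)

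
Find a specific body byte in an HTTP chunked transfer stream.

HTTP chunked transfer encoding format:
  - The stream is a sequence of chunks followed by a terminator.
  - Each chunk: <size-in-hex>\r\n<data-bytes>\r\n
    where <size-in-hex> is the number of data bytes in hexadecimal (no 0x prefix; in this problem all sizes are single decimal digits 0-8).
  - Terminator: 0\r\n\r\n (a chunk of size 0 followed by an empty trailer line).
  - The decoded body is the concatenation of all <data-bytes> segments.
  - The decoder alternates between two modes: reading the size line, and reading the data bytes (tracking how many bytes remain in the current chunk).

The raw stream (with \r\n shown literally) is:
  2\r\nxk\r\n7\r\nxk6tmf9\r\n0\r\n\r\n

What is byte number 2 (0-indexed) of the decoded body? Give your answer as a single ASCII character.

Chunk 1: stream[0..1]='2' size=0x2=2, data at stream[3..5]='xk' -> body[0..2], body so far='xk'
Chunk 2: stream[7..8]='7' size=0x7=7, data at stream[10..17]='xk6tmf9' -> body[2..9], body so far='xkxk6tmf9'
Chunk 3: stream[19..20]='0' size=0 (terminator). Final body='xkxk6tmf9' (9 bytes)
Body byte 2 = 'x'

Answer: x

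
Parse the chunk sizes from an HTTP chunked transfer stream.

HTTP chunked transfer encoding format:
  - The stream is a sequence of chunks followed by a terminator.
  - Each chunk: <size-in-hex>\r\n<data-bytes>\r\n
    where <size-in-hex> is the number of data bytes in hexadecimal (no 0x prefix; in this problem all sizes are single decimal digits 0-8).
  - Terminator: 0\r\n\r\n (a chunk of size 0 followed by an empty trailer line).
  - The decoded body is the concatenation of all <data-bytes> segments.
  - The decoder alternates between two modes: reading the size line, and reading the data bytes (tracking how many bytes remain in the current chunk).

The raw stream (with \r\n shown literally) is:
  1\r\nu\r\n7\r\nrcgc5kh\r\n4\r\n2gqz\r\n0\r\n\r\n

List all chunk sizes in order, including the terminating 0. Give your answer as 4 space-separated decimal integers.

Chunk 1: stream[0..1]='1' size=0x1=1, data at stream[3..4]='u' -> body[0..1], body so far='u'
Chunk 2: stream[6..7]='7' size=0x7=7, data at stream[9..16]='rcgc5kh' -> body[1..8], body so far='urcgc5kh'
Chunk 3: stream[18..19]='4' size=0x4=4, data at stream[21..25]='2gqz' -> body[8..12], body so far='urcgc5kh2gqz'
Chunk 4: stream[27..28]='0' size=0 (terminator). Final body='urcgc5kh2gqz' (12 bytes)

Answer: 1 7 4 0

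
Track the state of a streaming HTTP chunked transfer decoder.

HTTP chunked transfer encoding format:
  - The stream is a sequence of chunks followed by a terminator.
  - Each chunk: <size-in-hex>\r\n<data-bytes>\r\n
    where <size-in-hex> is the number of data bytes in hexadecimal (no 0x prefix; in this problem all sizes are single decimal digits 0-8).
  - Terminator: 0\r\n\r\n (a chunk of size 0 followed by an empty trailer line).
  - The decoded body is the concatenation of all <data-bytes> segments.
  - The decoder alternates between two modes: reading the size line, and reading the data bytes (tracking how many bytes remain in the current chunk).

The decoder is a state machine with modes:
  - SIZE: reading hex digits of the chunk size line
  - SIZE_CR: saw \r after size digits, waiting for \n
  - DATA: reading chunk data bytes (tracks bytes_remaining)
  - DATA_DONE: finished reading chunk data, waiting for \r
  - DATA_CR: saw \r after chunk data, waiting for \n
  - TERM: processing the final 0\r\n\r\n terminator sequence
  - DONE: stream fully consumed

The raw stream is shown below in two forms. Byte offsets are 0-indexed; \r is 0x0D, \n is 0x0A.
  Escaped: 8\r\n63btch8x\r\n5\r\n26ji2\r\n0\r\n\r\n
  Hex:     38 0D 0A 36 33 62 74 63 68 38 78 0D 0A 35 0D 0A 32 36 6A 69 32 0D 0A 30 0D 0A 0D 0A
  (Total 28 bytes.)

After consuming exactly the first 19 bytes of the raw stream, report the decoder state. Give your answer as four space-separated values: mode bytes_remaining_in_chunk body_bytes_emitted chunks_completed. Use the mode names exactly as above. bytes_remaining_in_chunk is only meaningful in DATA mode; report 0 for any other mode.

Byte 0 = '8': mode=SIZE remaining=0 emitted=0 chunks_done=0
Byte 1 = 0x0D: mode=SIZE_CR remaining=0 emitted=0 chunks_done=0
Byte 2 = 0x0A: mode=DATA remaining=8 emitted=0 chunks_done=0
Byte 3 = '6': mode=DATA remaining=7 emitted=1 chunks_done=0
Byte 4 = '3': mode=DATA remaining=6 emitted=2 chunks_done=0
Byte 5 = 'b': mode=DATA remaining=5 emitted=3 chunks_done=0
Byte 6 = 't': mode=DATA remaining=4 emitted=4 chunks_done=0
Byte 7 = 'c': mode=DATA remaining=3 emitted=5 chunks_done=0
Byte 8 = 'h': mode=DATA remaining=2 emitted=6 chunks_done=0
Byte 9 = '8': mode=DATA remaining=1 emitted=7 chunks_done=0
Byte 10 = 'x': mode=DATA_DONE remaining=0 emitted=8 chunks_done=0
Byte 11 = 0x0D: mode=DATA_CR remaining=0 emitted=8 chunks_done=0
Byte 12 = 0x0A: mode=SIZE remaining=0 emitted=8 chunks_done=1
Byte 13 = '5': mode=SIZE remaining=0 emitted=8 chunks_done=1
Byte 14 = 0x0D: mode=SIZE_CR remaining=0 emitted=8 chunks_done=1
Byte 15 = 0x0A: mode=DATA remaining=5 emitted=8 chunks_done=1
Byte 16 = '2': mode=DATA remaining=4 emitted=9 chunks_done=1
Byte 17 = '6': mode=DATA remaining=3 emitted=10 chunks_done=1
Byte 18 = 'j': mode=DATA remaining=2 emitted=11 chunks_done=1

Answer: DATA 2 11 1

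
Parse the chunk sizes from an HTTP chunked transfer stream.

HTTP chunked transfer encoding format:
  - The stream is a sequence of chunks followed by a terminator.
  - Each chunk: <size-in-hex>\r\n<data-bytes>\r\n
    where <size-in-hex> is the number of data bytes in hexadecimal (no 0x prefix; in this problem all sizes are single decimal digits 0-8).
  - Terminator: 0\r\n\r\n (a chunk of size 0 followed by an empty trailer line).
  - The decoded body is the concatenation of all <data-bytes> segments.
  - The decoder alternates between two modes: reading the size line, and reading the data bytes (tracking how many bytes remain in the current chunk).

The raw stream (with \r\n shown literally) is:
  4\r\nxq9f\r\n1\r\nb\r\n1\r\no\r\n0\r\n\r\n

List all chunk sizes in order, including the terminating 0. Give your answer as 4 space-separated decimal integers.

Chunk 1: stream[0..1]='4' size=0x4=4, data at stream[3..7]='xq9f' -> body[0..4], body so far='xq9f'
Chunk 2: stream[9..10]='1' size=0x1=1, data at stream[12..13]='b' -> body[4..5], body so far='xq9fb'
Chunk 3: stream[15..16]='1' size=0x1=1, data at stream[18..19]='o' -> body[5..6], body so far='xq9fbo'
Chunk 4: stream[21..22]='0' size=0 (terminator). Final body='xq9fbo' (6 bytes)

Answer: 4 1 1 0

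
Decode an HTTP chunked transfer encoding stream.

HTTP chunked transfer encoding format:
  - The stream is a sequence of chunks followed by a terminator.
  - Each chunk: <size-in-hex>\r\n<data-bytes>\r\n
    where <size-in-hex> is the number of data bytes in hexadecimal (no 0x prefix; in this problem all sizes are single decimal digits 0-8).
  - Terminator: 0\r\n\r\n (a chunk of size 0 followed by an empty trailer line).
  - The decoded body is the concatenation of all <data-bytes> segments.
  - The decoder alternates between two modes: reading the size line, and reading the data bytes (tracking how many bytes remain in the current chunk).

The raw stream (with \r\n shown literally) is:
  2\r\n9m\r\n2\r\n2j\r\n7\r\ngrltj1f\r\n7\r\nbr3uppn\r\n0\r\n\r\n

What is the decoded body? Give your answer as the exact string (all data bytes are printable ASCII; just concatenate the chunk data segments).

Chunk 1: stream[0..1]='2' size=0x2=2, data at stream[3..5]='9m' -> body[0..2], body so far='9m'
Chunk 2: stream[7..8]='2' size=0x2=2, data at stream[10..12]='2j' -> body[2..4], body so far='9m2j'
Chunk 3: stream[14..15]='7' size=0x7=7, data at stream[17..24]='grltj1f' -> body[4..11], body so far='9m2jgrltj1f'
Chunk 4: stream[26..27]='7' size=0x7=7, data at stream[29..36]='br3uppn' -> body[11..18], body so far='9m2jgrltj1fbr3uppn'
Chunk 5: stream[38..39]='0' size=0 (terminator). Final body='9m2jgrltj1fbr3uppn' (18 bytes)

Answer: 9m2jgrltj1fbr3uppn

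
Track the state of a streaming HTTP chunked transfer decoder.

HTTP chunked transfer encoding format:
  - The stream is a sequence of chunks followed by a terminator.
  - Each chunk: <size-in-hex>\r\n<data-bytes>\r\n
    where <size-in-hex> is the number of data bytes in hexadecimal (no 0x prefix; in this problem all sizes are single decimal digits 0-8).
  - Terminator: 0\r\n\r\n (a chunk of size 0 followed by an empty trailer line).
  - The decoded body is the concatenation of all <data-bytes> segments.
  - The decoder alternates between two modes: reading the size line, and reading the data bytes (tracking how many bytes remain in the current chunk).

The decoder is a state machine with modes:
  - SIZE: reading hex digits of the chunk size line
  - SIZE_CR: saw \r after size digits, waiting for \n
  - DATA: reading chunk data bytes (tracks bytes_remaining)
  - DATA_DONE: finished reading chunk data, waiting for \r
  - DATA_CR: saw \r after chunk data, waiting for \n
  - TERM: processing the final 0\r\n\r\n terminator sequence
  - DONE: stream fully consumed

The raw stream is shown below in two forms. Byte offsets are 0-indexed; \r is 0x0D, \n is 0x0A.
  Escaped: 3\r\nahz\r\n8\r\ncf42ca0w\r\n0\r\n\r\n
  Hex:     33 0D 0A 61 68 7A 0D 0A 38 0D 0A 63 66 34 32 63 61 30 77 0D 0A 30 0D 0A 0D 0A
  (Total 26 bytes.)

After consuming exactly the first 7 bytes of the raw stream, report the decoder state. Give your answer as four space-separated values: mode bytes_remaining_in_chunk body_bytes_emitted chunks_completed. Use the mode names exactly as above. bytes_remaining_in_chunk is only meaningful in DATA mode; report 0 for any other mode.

Byte 0 = '3': mode=SIZE remaining=0 emitted=0 chunks_done=0
Byte 1 = 0x0D: mode=SIZE_CR remaining=0 emitted=0 chunks_done=0
Byte 2 = 0x0A: mode=DATA remaining=3 emitted=0 chunks_done=0
Byte 3 = 'a': mode=DATA remaining=2 emitted=1 chunks_done=0
Byte 4 = 'h': mode=DATA remaining=1 emitted=2 chunks_done=0
Byte 5 = 'z': mode=DATA_DONE remaining=0 emitted=3 chunks_done=0
Byte 6 = 0x0D: mode=DATA_CR remaining=0 emitted=3 chunks_done=0

Answer: DATA_CR 0 3 0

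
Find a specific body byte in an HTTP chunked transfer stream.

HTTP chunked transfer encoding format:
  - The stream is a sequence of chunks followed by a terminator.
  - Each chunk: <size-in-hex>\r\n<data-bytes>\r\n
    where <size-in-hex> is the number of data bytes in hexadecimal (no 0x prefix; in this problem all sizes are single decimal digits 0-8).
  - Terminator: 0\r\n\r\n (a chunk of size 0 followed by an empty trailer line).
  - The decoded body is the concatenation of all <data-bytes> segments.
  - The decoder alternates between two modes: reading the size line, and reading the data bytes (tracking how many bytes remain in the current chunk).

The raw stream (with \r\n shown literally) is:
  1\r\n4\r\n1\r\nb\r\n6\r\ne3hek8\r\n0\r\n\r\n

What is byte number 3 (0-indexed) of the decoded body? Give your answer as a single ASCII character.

Chunk 1: stream[0..1]='1' size=0x1=1, data at stream[3..4]='4' -> body[0..1], body so far='4'
Chunk 2: stream[6..7]='1' size=0x1=1, data at stream[9..10]='b' -> body[1..2], body so far='4b'
Chunk 3: stream[12..13]='6' size=0x6=6, data at stream[15..21]='e3hek8' -> body[2..8], body so far='4be3hek8'
Chunk 4: stream[23..24]='0' size=0 (terminator). Final body='4be3hek8' (8 bytes)
Body byte 3 = '3'

Answer: 3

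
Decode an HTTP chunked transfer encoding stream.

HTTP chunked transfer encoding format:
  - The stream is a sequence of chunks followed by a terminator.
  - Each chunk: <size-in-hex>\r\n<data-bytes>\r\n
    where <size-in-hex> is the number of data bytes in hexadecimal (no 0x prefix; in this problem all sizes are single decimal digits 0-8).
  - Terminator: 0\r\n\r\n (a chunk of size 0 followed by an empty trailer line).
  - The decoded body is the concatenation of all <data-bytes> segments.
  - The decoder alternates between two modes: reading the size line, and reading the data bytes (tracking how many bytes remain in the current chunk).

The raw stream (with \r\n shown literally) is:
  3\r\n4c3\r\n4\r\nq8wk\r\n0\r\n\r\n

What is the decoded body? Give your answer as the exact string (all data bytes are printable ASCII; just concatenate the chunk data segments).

Chunk 1: stream[0..1]='3' size=0x3=3, data at stream[3..6]='4c3' -> body[0..3], body so far='4c3'
Chunk 2: stream[8..9]='4' size=0x4=4, data at stream[11..15]='q8wk' -> body[3..7], body so far='4c3q8wk'
Chunk 3: stream[17..18]='0' size=0 (terminator). Final body='4c3q8wk' (7 bytes)

Answer: 4c3q8wk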